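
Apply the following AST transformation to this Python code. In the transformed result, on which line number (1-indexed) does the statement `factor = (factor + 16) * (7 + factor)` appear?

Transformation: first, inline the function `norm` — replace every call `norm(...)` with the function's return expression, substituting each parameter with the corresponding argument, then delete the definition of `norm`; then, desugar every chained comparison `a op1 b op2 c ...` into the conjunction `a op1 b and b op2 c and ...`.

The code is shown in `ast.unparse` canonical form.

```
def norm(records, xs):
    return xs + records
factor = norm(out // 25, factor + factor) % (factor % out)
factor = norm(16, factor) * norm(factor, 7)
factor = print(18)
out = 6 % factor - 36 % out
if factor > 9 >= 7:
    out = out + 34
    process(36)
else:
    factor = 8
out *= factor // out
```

Transformed code:
factor = (factor + factor + out // 25) % (factor % out)
factor = (factor + 16) * (7 + factor)
factor = print(18)
out = 6 % factor - 36 % out
if factor > 9 and 9 >= 7:
    out = out + 34
    process(36)
else:
    factor = 8
out *= factor // out

2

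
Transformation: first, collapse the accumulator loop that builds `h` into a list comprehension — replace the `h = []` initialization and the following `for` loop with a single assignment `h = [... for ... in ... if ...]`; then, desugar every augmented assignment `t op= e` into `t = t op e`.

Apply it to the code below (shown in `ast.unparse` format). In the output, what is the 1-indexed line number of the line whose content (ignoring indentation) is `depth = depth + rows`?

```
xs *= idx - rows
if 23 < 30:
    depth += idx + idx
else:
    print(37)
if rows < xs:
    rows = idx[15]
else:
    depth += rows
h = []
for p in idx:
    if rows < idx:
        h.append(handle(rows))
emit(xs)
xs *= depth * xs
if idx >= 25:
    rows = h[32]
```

Transformed code:
xs = xs * (idx - rows)
if 23 < 30:
    depth = depth + (idx + idx)
else:
    print(37)
if rows < xs:
    rows = idx[15]
else:
    depth = depth + rows
h = [handle(rows) for p in idx if rows < idx]
emit(xs)
xs = xs * (depth * xs)
if idx >= 25:
    rows = h[32]

9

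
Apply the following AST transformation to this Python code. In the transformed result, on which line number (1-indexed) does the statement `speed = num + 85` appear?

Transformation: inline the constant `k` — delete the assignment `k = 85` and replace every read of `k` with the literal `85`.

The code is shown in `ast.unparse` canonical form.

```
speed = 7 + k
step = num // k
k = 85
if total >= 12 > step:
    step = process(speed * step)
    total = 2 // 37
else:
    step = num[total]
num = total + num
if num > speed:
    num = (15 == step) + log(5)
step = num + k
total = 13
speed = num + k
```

13

Transformed code:
speed = 7 + 85
step = num // 85
if total >= 12 > step:
    step = process(speed * step)
    total = 2 // 37
else:
    step = num[total]
num = total + num
if num > speed:
    num = (15 == step) + log(5)
step = num + 85
total = 13
speed = num + 85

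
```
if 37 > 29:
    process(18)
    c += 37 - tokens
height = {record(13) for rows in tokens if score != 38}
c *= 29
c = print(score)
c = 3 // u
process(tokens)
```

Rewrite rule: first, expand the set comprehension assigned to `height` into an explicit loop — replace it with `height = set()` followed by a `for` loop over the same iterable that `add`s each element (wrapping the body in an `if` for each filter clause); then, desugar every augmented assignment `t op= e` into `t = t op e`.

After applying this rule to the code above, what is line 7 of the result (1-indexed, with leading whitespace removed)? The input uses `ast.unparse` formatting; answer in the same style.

height.add(record(13))

Transformed code:
if 37 > 29:
    process(18)
    c = c + (37 - tokens)
height = set()
for rows in tokens:
    if score != 38:
        height.add(record(13))
c = c * 29
c = print(score)
c = 3 // u
process(tokens)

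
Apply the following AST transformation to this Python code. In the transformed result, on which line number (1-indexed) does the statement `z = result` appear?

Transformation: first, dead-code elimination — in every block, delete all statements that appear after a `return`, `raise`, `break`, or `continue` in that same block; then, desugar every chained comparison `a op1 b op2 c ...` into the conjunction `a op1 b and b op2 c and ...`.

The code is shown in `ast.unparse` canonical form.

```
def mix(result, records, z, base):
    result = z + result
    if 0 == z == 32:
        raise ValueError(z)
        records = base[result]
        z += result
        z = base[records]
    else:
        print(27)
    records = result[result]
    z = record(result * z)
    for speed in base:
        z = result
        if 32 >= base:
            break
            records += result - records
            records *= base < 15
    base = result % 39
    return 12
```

10

Transformed code:
def mix(result, records, z, base):
    result = z + result
    if 0 == z and z == 32:
        raise ValueError(z)
    else:
        print(27)
    records = result[result]
    z = record(result * z)
    for speed in base:
        z = result
        if 32 >= base:
            break
    base = result % 39
    return 12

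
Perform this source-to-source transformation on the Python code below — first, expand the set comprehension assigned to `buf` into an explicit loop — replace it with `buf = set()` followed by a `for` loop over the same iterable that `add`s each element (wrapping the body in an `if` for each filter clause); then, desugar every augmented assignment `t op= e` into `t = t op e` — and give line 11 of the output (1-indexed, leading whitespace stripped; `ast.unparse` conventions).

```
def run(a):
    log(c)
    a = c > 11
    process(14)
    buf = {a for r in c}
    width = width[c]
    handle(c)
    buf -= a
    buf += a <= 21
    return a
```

buf = buf + (a <= 21)

Transformed code:
def run(a):
    log(c)
    a = c > 11
    process(14)
    buf = set()
    for r in c:
        buf.add(a)
    width = width[c]
    handle(c)
    buf = buf - a
    buf = buf + (a <= 21)
    return a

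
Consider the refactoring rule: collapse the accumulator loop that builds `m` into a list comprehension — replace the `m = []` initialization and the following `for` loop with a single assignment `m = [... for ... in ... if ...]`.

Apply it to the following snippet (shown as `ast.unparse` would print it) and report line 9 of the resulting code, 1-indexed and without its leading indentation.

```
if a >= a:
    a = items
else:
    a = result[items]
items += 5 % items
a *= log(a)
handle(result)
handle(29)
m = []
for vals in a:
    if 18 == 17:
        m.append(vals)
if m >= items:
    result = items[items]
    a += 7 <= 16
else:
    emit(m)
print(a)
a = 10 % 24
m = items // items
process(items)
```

Transformed code:
if a >= a:
    a = items
else:
    a = result[items]
items += 5 % items
a *= log(a)
handle(result)
handle(29)
m = [vals for vals in a if 18 == 17]
if m >= items:
    result = items[items]
    a += 7 <= 16
else:
    emit(m)
print(a)
a = 10 % 24
m = items // items
process(items)

m = [vals for vals in a if 18 == 17]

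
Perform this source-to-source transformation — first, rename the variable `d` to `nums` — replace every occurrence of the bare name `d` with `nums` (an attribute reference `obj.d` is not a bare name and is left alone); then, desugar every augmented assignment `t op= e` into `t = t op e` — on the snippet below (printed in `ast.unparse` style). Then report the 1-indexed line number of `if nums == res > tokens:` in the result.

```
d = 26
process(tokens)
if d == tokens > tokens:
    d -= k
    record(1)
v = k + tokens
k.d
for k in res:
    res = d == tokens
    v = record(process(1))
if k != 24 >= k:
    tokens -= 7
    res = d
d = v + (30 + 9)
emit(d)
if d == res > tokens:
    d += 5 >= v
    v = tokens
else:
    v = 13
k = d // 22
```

Transformed code:
nums = 26
process(tokens)
if nums == tokens > tokens:
    nums = nums - k
    record(1)
v = k + tokens
k.d
for k in res:
    res = nums == tokens
    v = record(process(1))
if k != 24 >= k:
    tokens = tokens - 7
    res = nums
nums = v + (30 + 9)
emit(nums)
if nums == res > tokens:
    nums = nums + (5 >= v)
    v = tokens
else:
    v = 13
k = nums // 22

16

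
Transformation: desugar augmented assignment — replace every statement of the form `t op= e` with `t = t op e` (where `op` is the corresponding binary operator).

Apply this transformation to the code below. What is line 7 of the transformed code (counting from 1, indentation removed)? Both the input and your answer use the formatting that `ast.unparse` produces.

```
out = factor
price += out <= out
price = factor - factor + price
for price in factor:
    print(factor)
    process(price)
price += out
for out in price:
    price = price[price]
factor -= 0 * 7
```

Transformed code:
out = factor
price = price + (out <= out)
price = factor - factor + price
for price in factor:
    print(factor)
    process(price)
price = price + out
for out in price:
    price = price[price]
factor = factor - 0 * 7

price = price + out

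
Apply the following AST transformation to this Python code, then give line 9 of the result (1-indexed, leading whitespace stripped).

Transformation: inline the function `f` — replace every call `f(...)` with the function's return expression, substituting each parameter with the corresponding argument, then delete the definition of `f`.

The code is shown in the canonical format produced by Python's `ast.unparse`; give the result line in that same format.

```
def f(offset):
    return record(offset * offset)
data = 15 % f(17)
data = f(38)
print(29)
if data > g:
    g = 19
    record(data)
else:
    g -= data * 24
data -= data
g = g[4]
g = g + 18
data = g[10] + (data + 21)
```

Transformed code:
data = 15 % record(17 * 17)
data = record(38 * 38)
print(29)
if data > g:
    g = 19
    record(data)
else:
    g -= data * 24
data -= data
g = g[4]
g = g + 18
data = g[10] + (data + 21)

data -= data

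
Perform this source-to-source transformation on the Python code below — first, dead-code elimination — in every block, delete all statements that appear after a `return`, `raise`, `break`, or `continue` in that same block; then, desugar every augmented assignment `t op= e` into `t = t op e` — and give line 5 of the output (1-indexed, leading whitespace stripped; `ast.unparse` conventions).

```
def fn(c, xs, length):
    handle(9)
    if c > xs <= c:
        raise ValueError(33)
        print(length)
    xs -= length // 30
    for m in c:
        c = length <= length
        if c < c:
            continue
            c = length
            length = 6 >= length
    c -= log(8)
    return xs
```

xs = xs - length // 30

Transformed code:
def fn(c, xs, length):
    handle(9)
    if c > xs <= c:
        raise ValueError(33)
    xs = xs - length // 30
    for m in c:
        c = length <= length
        if c < c:
            continue
    c = c - log(8)
    return xs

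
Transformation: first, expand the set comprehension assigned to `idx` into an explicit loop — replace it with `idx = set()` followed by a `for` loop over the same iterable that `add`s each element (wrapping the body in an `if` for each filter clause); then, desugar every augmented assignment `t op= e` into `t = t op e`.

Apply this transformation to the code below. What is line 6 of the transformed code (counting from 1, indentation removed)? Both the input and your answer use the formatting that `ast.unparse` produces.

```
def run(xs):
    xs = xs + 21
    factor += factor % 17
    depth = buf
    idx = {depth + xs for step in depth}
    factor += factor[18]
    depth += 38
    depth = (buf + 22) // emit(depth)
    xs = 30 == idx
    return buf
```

Transformed code:
def run(xs):
    xs = xs + 21
    factor = factor + factor % 17
    depth = buf
    idx = set()
    for step in depth:
        idx.add(depth + xs)
    factor = factor + factor[18]
    depth = depth + 38
    depth = (buf + 22) // emit(depth)
    xs = 30 == idx
    return buf

for step in depth:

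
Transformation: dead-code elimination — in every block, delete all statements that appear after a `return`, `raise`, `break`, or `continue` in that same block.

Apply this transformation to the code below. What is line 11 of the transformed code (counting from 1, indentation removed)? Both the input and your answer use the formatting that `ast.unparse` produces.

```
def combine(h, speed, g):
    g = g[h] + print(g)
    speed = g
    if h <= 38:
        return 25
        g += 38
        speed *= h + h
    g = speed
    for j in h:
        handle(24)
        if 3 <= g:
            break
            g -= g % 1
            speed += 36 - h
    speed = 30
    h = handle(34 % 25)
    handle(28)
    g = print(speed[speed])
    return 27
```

Transformed code:
def combine(h, speed, g):
    g = g[h] + print(g)
    speed = g
    if h <= 38:
        return 25
    g = speed
    for j in h:
        handle(24)
        if 3 <= g:
            break
    speed = 30
    h = handle(34 % 25)
    handle(28)
    g = print(speed[speed])
    return 27

speed = 30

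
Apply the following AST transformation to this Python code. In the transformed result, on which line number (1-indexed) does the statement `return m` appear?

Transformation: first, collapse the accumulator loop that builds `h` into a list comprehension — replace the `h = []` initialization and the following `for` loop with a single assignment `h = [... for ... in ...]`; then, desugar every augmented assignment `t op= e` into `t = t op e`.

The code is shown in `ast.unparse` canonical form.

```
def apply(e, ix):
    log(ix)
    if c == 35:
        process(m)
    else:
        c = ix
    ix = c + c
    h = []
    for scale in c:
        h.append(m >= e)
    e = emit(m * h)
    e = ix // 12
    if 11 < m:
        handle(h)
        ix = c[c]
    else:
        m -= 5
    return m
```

16

Transformed code:
def apply(e, ix):
    log(ix)
    if c == 35:
        process(m)
    else:
        c = ix
    ix = c + c
    h = [m >= e for scale in c]
    e = emit(m * h)
    e = ix // 12
    if 11 < m:
        handle(h)
        ix = c[c]
    else:
        m = m - 5
    return m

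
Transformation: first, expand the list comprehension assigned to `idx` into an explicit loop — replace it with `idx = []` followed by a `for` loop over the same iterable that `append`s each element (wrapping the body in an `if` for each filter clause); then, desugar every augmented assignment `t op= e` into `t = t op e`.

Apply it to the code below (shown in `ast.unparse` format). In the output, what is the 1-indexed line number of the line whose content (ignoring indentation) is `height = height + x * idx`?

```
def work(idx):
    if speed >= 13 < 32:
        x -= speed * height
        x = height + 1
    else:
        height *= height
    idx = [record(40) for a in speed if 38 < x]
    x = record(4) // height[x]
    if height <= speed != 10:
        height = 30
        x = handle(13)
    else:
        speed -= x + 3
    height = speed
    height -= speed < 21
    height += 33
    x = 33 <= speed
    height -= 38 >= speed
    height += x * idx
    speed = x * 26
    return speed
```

Transformed code:
def work(idx):
    if speed >= 13 < 32:
        x = x - speed * height
        x = height + 1
    else:
        height = height * height
    idx = []
    for a in speed:
        if 38 < x:
            idx.append(record(40))
    x = record(4) // height[x]
    if height <= speed != 10:
        height = 30
        x = handle(13)
    else:
        speed = speed - (x + 3)
    height = speed
    height = height - (speed < 21)
    height = height + 33
    x = 33 <= speed
    height = height - (38 >= speed)
    height = height + x * idx
    speed = x * 26
    return speed

22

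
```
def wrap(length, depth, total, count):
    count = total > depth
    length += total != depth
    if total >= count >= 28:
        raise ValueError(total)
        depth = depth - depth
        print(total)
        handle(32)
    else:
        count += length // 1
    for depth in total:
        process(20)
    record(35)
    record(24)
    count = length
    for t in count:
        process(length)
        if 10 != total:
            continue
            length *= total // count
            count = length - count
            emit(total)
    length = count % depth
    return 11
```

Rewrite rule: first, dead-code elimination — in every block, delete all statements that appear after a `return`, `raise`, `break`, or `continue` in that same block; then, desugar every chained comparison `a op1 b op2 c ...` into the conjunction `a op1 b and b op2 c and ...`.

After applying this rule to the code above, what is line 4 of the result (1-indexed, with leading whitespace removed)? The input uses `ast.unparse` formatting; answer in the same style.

if total >= count and count >= 28:

Transformed code:
def wrap(length, depth, total, count):
    count = total > depth
    length += total != depth
    if total >= count and count >= 28:
        raise ValueError(total)
    else:
        count += length // 1
    for depth in total:
        process(20)
    record(35)
    record(24)
    count = length
    for t in count:
        process(length)
        if 10 != total:
            continue
    length = count % depth
    return 11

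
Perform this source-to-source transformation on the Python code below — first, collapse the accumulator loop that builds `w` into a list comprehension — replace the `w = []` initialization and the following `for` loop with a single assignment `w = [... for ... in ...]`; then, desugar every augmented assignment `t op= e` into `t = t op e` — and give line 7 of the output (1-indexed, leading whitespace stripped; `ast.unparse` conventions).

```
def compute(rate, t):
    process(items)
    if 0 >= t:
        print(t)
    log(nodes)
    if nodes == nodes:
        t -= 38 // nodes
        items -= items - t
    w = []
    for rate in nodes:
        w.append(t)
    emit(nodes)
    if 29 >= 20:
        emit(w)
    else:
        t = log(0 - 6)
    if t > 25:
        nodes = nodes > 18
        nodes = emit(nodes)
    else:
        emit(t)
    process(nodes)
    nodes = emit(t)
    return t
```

t = t - 38 // nodes

Transformed code:
def compute(rate, t):
    process(items)
    if 0 >= t:
        print(t)
    log(nodes)
    if nodes == nodes:
        t = t - 38 // nodes
        items = items - (items - t)
    w = [t for rate in nodes]
    emit(nodes)
    if 29 >= 20:
        emit(w)
    else:
        t = log(0 - 6)
    if t > 25:
        nodes = nodes > 18
        nodes = emit(nodes)
    else:
        emit(t)
    process(nodes)
    nodes = emit(t)
    return t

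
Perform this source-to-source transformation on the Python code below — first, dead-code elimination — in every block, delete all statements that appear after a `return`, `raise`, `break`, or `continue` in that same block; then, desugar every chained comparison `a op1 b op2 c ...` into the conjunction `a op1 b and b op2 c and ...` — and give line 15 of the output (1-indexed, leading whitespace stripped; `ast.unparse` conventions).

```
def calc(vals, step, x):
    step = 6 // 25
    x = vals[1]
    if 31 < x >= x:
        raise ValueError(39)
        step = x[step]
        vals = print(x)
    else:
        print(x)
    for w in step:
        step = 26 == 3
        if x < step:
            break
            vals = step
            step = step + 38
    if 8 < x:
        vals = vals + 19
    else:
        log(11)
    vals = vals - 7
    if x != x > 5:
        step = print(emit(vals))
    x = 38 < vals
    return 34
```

log(11)

Transformed code:
def calc(vals, step, x):
    step = 6 // 25
    x = vals[1]
    if 31 < x and x >= x:
        raise ValueError(39)
    else:
        print(x)
    for w in step:
        step = 26 == 3
        if x < step:
            break
    if 8 < x:
        vals = vals + 19
    else:
        log(11)
    vals = vals - 7
    if x != x and x > 5:
        step = print(emit(vals))
    x = 38 < vals
    return 34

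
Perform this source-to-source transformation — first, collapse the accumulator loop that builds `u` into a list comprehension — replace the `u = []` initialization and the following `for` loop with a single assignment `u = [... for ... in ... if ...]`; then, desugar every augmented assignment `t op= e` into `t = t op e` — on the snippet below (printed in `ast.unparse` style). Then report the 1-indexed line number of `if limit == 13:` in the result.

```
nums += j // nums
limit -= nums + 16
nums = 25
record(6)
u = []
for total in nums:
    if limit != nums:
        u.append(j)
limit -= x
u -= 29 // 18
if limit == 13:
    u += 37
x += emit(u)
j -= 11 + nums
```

8

Transformed code:
nums = nums + j // nums
limit = limit - (nums + 16)
nums = 25
record(6)
u = [j for total in nums if limit != nums]
limit = limit - x
u = u - 29 // 18
if limit == 13:
    u = u + 37
x = x + emit(u)
j = j - (11 + nums)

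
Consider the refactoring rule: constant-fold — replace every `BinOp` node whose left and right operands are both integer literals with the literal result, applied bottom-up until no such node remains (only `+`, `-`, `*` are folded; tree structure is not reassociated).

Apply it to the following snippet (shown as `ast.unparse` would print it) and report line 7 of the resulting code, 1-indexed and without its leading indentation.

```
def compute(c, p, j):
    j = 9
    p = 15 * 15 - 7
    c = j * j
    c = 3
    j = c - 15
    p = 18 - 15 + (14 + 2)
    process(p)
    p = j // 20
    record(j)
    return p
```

p = 19

Transformed code:
def compute(c, p, j):
    j = 9
    p = 218
    c = j * j
    c = 3
    j = c - 15
    p = 19
    process(p)
    p = j // 20
    record(j)
    return p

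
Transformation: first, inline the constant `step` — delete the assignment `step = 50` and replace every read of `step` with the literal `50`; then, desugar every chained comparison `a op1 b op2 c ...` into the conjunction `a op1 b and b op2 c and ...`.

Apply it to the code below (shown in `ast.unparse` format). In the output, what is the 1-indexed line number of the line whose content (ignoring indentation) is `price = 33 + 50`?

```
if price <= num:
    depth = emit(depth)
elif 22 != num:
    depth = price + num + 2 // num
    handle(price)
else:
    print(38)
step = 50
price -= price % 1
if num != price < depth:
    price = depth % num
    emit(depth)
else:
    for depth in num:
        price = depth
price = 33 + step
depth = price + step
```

Transformed code:
if price <= num:
    depth = emit(depth)
elif 22 != num:
    depth = price + num + 2 // num
    handle(price)
else:
    print(38)
price -= price % 1
if num != price and price < depth:
    price = depth % num
    emit(depth)
else:
    for depth in num:
        price = depth
price = 33 + 50
depth = price + 50

15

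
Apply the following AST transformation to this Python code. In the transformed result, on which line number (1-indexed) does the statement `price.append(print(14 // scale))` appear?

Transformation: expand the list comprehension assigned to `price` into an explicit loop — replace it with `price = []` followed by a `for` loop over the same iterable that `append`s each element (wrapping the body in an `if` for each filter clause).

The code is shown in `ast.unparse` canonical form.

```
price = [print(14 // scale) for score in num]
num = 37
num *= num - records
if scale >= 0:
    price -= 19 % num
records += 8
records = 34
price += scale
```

Transformed code:
price = []
for score in num:
    price.append(print(14 // scale))
num = 37
num *= num - records
if scale >= 0:
    price -= 19 % num
records += 8
records = 34
price += scale

3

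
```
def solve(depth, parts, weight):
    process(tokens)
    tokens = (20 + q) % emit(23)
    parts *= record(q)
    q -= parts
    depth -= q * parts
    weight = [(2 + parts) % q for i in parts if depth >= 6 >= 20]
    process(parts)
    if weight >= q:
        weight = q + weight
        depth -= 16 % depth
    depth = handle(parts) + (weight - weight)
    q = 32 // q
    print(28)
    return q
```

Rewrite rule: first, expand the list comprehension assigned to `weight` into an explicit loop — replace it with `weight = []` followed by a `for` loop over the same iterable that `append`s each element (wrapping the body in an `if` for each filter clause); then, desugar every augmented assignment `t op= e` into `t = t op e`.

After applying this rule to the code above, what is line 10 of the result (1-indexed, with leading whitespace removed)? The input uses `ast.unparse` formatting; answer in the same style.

Transformed code:
def solve(depth, parts, weight):
    process(tokens)
    tokens = (20 + q) % emit(23)
    parts = parts * record(q)
    q = q - parts
    depth = depth - q * parts
    weight = []
    for i in parts:
        if depth >= 6 >= 20:
            weight.append((2 + parts) % q)
    process(parts)
    if weight >= q:
        weight = q + weight
        depth = depth - 16 % depth
    depth = handle(parts) + (weight - weight)
    q = 32 // q
    print(28)
    return q

weight.append((2 + parts) % q)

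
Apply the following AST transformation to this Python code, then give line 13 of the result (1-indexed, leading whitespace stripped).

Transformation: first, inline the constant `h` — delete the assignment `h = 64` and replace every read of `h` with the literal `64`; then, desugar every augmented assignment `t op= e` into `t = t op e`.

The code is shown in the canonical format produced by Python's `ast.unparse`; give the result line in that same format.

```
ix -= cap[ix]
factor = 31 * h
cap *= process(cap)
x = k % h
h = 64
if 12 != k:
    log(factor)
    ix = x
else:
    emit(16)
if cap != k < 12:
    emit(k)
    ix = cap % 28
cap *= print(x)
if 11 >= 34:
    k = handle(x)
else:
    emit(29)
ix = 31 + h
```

Transformed code:
ix = ix - cap[ix]
factor = 31 * 64
cap = cap * process(cap)
x = k % 64
if 12 != k:
    log(factor)
    ix = x
else:
    emit(16)
if cap != k < 12:
    emit(k)
    ix = cap % 28
cap = cap * print(x)
if 11 >= 34:
    k = handle(x)
else:
    emit(29)
ix = 31 + 64

cap = cap * print(x)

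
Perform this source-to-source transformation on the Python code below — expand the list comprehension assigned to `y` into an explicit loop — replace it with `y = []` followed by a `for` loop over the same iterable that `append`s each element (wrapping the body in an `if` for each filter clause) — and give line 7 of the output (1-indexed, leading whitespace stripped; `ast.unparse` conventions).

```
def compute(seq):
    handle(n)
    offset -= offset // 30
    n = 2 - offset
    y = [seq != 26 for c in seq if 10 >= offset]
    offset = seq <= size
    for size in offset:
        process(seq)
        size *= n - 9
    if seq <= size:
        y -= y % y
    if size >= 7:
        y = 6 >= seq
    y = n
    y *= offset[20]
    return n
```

Transformed code:
def compute(seq):
    handle(n)
    offset -= offset // 30
    n = 2 - offset
    y = []
    for c in seq:
        if 10 >= offset:
            y.append(seq != 26)
    offset = seq <= size
    for size in offset:
        process(seq)
        size *= n - 9
    if seq <= size:
        y -= y % y
    if size >= 7:
        y = 6 >= seq
    y = n
    y *= offset[20]
    return n

if 10 >= offset:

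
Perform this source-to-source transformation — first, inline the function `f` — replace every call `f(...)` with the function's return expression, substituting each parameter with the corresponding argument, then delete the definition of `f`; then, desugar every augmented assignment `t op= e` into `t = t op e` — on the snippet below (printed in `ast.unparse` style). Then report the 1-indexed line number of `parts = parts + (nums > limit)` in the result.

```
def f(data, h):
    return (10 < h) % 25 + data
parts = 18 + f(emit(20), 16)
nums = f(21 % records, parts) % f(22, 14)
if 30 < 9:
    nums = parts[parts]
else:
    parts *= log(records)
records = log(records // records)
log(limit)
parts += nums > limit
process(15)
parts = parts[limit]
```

9

Transformed code:
parts = 18 + ((10 < 16) % 25 + emit(20))
nums = ((10 < parts) % 25 + 21 % records) % ((10 < 14) % 25 + 22)
if 30 < 9:
    nums = parts[parts]
else:
    parts = parts * log(records)
records = log(records // records)
log(limit)
parts = parts + (nums > limit)
process(15)
parts = parts[limit]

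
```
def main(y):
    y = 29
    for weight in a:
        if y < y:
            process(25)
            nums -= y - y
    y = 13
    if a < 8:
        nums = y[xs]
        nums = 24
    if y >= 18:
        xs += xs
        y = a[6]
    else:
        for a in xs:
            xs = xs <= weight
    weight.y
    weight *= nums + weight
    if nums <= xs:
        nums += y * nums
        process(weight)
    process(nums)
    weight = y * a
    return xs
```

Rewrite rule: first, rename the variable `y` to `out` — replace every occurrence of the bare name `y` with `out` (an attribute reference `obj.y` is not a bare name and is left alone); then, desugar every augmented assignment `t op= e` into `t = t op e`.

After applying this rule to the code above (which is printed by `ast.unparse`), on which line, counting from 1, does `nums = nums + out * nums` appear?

Transformed code:
def main(out):
    out = 29
    for weight in a:
        if out < out:
            process(25)
            nums = nums - (out - out)
    out = 13
    if a < 8:
        nums = out[xs]
        nums = 24
    if out >= 18:
        xs = xs + xs
        out = a[6]
    else:
        for a in xs:
            xs = xs <= weight
    weight.y
    weight = weight * (nums + weight)
    if nums <= xs:
        nums = nums + out * nums
        process(weight)
    process(nums)
    weight = out * a
    return xs

20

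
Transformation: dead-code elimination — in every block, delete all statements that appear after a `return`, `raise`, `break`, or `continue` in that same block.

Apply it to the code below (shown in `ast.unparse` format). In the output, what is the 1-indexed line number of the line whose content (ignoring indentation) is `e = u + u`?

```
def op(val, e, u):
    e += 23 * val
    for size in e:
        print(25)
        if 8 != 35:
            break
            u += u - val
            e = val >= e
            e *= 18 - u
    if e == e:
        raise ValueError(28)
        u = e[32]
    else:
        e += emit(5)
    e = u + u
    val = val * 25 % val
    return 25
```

Transformed code:
def op(val, e, u):
    e += 23 * val
    for size in e:
        print(25)
        if 8 != 35:
            break
    if e == e:
        raise ValueError(28)
    else:
        e += emit(5)
    e = u + u
    val = val * 25 % val
    return 25

11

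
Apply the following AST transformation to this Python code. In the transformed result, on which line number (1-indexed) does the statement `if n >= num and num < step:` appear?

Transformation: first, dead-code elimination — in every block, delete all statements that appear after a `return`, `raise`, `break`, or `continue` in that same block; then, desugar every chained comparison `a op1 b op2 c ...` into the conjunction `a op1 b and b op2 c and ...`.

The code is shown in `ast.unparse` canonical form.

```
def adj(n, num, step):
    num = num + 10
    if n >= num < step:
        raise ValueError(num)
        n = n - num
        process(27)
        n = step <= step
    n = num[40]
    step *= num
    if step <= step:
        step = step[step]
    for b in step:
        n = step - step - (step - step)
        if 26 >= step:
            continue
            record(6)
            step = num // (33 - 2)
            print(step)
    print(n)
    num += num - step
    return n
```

Transformed code:
def adj(n, num, step):
    num = num + 10
    if n >= num and num < step:
        raise ValueError(num)
    n = num[40]
    step *= num
    if step <= step:
        step = step[step]
    for b in step:
        n = step - step - (step - step)
        if 26 >= step:
            continue
    print(n)
    num += num - step
    return n

3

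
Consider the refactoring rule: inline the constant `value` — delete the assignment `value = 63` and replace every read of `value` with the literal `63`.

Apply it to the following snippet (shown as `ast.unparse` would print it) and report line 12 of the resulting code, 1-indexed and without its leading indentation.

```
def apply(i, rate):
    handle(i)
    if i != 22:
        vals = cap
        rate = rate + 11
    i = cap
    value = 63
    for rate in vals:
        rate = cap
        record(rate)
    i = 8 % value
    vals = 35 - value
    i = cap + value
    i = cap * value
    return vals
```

i = cap + 63

Transformed code:
def apply(i, rate):
    handle(i)
    if i != 22:
        vals = cap
        rate = rate + 11
    i = cap
    for rate in vals:
        rate = cap
        record(rate)
    i = 8 % 63
    vals = 35 - 63
    i = cap + 63
    i = cap * 63
    return vals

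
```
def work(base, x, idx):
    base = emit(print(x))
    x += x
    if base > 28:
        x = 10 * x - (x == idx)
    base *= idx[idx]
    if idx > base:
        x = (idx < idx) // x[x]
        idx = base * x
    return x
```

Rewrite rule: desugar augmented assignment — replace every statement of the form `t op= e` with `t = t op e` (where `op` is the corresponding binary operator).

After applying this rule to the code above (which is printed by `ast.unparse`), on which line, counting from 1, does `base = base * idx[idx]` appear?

6

Transformed code:
def work(base, x, idx):
    base = emit(print(x))
    x = x + x
    if base > 28:
        x = 10 * x - (x == idx)
    base = base * idx[idx]
    if idx > base:
        x = (idx < idx) // x[x]
        idx = base * x
    return x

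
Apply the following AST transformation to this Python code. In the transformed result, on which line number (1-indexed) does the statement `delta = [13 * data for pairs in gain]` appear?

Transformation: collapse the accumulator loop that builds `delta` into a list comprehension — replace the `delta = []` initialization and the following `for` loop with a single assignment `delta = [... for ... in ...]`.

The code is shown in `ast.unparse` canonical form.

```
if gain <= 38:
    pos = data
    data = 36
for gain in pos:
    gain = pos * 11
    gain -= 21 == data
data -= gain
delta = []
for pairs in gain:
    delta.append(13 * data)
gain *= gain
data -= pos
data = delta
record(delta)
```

Transformed code:
if gain <= 38:
    pos = data
    data = 36
for gain in pos:
    gain = pos * 11
    gain -= 21 == data
data -= gain
delta = [13 * data for pairs in gain]
gain *= gain
data -= pos
data = delta
record(delta)

8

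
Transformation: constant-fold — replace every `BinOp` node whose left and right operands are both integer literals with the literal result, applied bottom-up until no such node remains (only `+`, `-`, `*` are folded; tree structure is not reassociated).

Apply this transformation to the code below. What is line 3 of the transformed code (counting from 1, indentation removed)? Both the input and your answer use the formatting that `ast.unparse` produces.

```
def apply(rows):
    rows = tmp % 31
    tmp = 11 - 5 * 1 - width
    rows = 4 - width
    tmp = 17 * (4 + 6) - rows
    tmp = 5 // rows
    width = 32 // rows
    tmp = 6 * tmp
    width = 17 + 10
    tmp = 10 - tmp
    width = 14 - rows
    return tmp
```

Transformed code:
def apply(rows):
    rows = tmp % 31
    tmp = 6 - width
    rows = 4 - width
    tmp = 170 - rows
    tmp = 5 // rows
    width = 32 // rows
    tmp = 6 * tmp
    width = 27
    tmp = 10 - tmp
    width = 14 - rows
    return tmp

tmp = 6 - width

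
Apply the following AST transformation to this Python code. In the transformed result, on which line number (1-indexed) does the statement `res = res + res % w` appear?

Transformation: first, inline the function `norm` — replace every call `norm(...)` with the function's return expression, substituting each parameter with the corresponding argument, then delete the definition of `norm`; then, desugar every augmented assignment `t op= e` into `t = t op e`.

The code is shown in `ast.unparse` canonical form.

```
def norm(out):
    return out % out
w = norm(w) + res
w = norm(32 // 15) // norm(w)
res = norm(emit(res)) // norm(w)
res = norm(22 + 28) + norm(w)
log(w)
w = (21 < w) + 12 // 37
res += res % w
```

7

Transformed code:
w = w % w + res
w = 32 // 15 % (32 // 15) // (w % w)
res = emit(res) % emit(res) // (w % w)
res = (22 + 28) % (22 + 28) + w % w
log(w)
w = (21 < w) + 12 // 37
res = res + res % w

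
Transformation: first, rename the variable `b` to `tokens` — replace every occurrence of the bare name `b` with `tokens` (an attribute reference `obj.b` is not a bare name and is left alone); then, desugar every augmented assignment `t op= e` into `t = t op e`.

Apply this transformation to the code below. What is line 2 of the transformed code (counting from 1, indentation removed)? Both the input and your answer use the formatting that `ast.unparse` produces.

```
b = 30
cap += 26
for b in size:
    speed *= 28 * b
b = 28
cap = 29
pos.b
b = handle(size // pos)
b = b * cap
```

cap = cap + 26

Transformed code:
tokens = 30
cap = cap + 26
for tokens in size:
    speed = speed * (28 * tokens)
tokens = 28
cap = 29
pos.b
tokens = handle(size // pos)
tokens = tokens * cap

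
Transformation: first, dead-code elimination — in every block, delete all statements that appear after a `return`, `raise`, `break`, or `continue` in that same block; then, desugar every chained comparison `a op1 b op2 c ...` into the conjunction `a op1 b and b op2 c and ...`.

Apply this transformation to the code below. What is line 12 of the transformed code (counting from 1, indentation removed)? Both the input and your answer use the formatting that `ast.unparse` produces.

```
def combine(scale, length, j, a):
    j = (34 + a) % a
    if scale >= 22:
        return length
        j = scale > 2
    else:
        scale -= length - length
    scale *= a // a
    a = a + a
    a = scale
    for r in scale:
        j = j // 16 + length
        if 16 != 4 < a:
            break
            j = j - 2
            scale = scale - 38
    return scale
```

if 16 != 4 and 4 < a:

Transformed code:
def combine(scale, length, j, a):
    j = (34 + a) % a
    if scale >= 22:
        return length
    else:
        scale -= length - length
    scale *= a // a
    a = a + a
    a = scale
    for r in scale:
        j = j // 16 + length
        if 16 != 4 and 4 < a:
            break
    return scale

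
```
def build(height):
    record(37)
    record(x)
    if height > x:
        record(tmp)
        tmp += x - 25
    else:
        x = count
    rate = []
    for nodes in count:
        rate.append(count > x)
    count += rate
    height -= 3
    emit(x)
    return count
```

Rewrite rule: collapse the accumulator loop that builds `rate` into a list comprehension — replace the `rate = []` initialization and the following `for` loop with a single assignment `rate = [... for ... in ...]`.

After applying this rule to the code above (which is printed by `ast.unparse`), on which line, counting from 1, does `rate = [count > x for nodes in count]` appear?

Transformed code:
def build(height):
    record(37)
    record(x)
    if height > x:
        record(tmp)
        tmp += x - 25
    else:
        x = count
    rate = [count > x for nodes in count]
    count += rate
    height -= 3
    emit(x)
    return count

9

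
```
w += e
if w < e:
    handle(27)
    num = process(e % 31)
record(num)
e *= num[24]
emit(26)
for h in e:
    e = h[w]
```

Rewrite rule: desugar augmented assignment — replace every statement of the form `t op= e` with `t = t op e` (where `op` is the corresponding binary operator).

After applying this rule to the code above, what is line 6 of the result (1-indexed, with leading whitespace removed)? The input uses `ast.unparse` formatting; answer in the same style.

Transformed code:
w = w + e
if w < e:
    handle(27)
    num = process(e % 31)
record(num)
e = e * num[24]
emit(26)
for h in e:
    e = h[w]

e = e * num[24]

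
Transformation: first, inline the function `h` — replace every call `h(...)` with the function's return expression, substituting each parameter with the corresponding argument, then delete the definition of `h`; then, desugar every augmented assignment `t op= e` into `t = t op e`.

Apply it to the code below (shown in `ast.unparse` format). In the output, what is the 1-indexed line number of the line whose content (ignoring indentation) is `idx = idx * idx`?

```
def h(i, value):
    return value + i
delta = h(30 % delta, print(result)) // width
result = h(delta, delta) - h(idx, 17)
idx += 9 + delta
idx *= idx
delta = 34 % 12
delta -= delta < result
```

4

Transformed code:
delta = (print(result) + 30 % delta) // width
result = delta + delta - (17 + idx)
idx = idx + (9 + delta)
idx = idx * idx
delta = 34 % 12
delta = delta - (delta < result)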